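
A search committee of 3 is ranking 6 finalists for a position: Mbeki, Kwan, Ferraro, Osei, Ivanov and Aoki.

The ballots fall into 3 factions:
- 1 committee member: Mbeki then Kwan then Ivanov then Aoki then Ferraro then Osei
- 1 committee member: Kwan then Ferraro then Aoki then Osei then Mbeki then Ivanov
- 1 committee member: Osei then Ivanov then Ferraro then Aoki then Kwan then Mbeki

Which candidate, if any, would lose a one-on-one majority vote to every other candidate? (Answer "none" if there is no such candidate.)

Pairwise majorities:
Mbeki vs Kwan: Kwan, 2–1.
Mbeki vs Ferraro: Ferraro wins 2–1.
Mbeki vs Osei: Osei, 2–1.
Mbeki vs Ivanov: Mbeki preferred on 1+1 = 2 ballots; Mbeki wins 2–1.
Mbeki vs Aoki: Aoki wins 2–1.
Kwan–Ferraro: Kwan 2–1.
Kwan vs Osei: Kwan is ranked higher on 1+1 = 2 ballots, Osei on 1. Kwan wins 2–1.
Kwan vs Ivanov: 1+1 = 2 for Kwan, 1 for Ivanov — Kwan by 2–1.
Kwan–Aoki: Kwan 2–1.
Ferraro vs Osei: Ferraro wins 2–1.
Ferraro vs Ivanov: 1 for Ferraro, 2 for Ivanov — Ivanov by 2–1.
Ferraro vs Aoki: Ferraro, 2–1.
Osei vs Ivanov: Osei wins 2–1.
Osei vs Aoki: Osei is ranked higher on 1 ballot, Aoki on 2. Aoki wins 2–1.
Ivanov vs Aoki: Ivanov is ranked higher on 1+1 = 2 ballots, Aoki on 1. Ivanov wins 2–1.
Every candidate wins at least one matchup (Mbeki beats Ivanov; Kwan beats Mbeki; Ferraro beats Mbeki; Osei beats Mbeki; Ivanov beats Ferraro; Aoki beats Mbeki), so there is no Condorcet loser.

none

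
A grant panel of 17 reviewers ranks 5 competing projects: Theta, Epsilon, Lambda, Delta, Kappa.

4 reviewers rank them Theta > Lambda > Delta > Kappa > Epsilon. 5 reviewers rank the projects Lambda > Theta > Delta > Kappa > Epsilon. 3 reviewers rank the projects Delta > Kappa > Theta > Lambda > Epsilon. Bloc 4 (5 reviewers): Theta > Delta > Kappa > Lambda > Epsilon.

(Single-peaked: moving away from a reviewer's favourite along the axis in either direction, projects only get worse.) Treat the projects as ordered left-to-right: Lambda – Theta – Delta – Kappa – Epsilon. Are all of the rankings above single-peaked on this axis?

yes

Axis positions: Lambda=1, Theta=2, Delta=3, Kappa=4, Epsilon=5.
Bloc 1 (peak Theta at position 2): ranking walks positions 2-1-3-4-5, expanding outward from the peak — single-peaked.
Bloc 2 (peak Lambda at position 1): ranking walks positions 1-2-3-4-5, expanding outward from the peak — single-peaked.
Bloc 3 (peak Delta at position 3): ranking walks positions 3-4-2-1-5, expanding outward from the peak — single-peaked.
Bloc 4 (peak Theta at position 2): ranking walks positions 2-3-4-1-5, expanding outward from the peak — single-peaked.
Every ranking is single-peaked on this axis.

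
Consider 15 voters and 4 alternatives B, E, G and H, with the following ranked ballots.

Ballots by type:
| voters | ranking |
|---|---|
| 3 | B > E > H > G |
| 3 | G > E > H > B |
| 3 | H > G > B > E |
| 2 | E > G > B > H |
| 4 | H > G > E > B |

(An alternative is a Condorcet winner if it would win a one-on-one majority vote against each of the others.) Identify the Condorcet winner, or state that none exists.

Pairwise majorities:
B vs E: B is ranked higher on 3+3 = 6 ballots, E on 9. E wins 9–6.
B vs G: B is ranked higher on 3 ballots, G on 12. G wins 12–3.
B vs H: B is ranked higher on 3+2 = 5 ballots, H on 10. H wins 10–5.
E vs G: G wins 10–5.
E vs H: E is ranked higher on 3+3+2 = 8 ballots, H on 7. E wins 8–7.
G–H: H 10–5.
No alternative is unbeaten: B loses to E; E loses to G; G loses to H; H loses to E. In particular E > H > G > E is a majority cycle — no Condorcet winner exists.

none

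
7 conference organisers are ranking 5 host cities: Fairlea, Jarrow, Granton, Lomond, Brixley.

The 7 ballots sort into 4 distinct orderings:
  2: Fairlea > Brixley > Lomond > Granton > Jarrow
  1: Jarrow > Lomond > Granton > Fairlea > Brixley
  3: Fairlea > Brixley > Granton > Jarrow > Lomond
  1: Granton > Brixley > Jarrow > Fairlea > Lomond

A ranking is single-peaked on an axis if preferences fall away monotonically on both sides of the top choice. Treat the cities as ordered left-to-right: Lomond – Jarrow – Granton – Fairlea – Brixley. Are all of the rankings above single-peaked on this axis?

no

Axis positions: Lomond=1, Jarrow=2, Granton=3, Fairlea=4, Brixley=5.
Group 1: ranking walks positions 4-5-1-3-2; Lomond is ranked above Granton even though Granton lies between Lomond and the peak Fairlea on the axis — preferences dip and rise again. Not single-peaked.
Group 2 (peak Jarrow at position 2): ranking walks positions 2-1-3-4-5, expanding outward from the peak — single-peaked.
Group 3 (peak Fairlea at position 4): ranking walks positions 4-5-3-2-1, expanding outward from the peak — single-peaked.
Group 4: ranking walks positions 3-5-2-4-1; Brixley is ranked above Fairlea even though Fairlea lies between Brixley and the peak Granton on the axis — preferences dip and rise again. Not single-peaked.
Group 1 violates single-peakedness, so the profile is not single-peaked on this axis.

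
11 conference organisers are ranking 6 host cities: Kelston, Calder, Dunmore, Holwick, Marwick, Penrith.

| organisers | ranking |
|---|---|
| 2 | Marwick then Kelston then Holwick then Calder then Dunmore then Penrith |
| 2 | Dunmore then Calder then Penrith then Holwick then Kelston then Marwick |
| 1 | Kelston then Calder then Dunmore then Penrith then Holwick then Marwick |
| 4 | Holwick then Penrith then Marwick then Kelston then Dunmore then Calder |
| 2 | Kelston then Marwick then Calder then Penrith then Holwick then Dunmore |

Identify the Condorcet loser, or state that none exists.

Head-to-head results (11 organisers):
Kelston vs Calder: 9 to 2, Kelston.
Kelston–Dunmore: Kelston 9–2.
Kelston vs Holwick: Kelston is ranked higher on 2+1+2 = 5 ballots, Holwick on 6. Holwick wins 6–5.
Kelston–Marwick: Marwick 6–5.
Kelston vs Penrith: 2+1+2 = 5 for Kelston, 6 for Penrith — Penrith by 6–5.
Calder vs Dunmore: Dunmore wins 6–5.
Calder–Holwick: Holwick 6–5.
Calder vs Marwick: Calder preferred on 2+1 = 3 ballots; Marwick wins 8–3.
Calder vs Penrith: Calder preferred on 2+2+1+2 = 7 ballots; Calder wins 7–4.
Dunmore vs Holwick: Holwick, 8–3.
Dunmore vs Marwick: Dunmore preferred on 2+1 = 3 ballots; Marwick wins 8–3.
Dunmore vs Penrith: 2+2+1 = 5 for Dunmore, 6 for Penrith — Penrith by 6–5.
Holwick–Marwick: Holwick 7–4.
Holwick vs Penrith: 2+4 = 6 for Holwick, 5 for Penrith — Holwick by 6–5.
Marwick vs Penrith: Marwick is ranked higher on 2+2 = 4 ballots, Penrith on 7. Penrith wins 7–4.
Every city wins at least one matchup (Kelston beats Calder; Calder beats Penrith; Dunmore beats Calder; Holwick beats Kelston; Marwick beats Kelston; Penrith beats Kelston), so there is no Condorcet loser.

none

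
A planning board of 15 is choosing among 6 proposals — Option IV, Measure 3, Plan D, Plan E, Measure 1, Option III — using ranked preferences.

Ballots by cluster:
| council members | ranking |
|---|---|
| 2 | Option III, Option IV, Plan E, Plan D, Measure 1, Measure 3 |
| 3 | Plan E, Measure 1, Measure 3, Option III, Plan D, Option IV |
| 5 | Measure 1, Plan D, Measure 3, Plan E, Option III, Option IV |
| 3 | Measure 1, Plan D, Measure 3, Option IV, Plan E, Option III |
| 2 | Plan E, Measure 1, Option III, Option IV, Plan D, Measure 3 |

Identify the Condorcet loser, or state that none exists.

Head-to-head results (15 council members):
Option IV vs Measure 3: Option IV is ranked higher on 2+2 = 4 ballots, Measure 3 on 11. Measure 3 wins 11–4.
Option IV vs Plan D: Option IV is ranked higher on 2+2 = 4 ballots, Plan D on 11. Plan D wins 11–4.
Option IV vs Plan E: Option IV preferred on 2+3 = 5 ballots; Plan E wins 10–5.
Option IV vs Measure 1: Option IV preferred on 2 ballots; Measure 1 wins 13–2.
Option IV vs Option III: Option IV is ranked higher on 3 ballots, Option III on 12. Option III wins 12–3.
Measure 3 vs Plan D: Plan D, 12–3.
Measure 3 vs Plan E: 8 to 7, Measure 3.
Measure 3 vs Measure 1: Measure 3 preferred on 0 ballots; Measure 1 wins 15–0.
Measure 3 vs Option III: 3+5+3 = 11 for Measure 3, 4 for Option III — Measure 3 by 11–4.
Plan D vs Plan E: Plan D, 8–7.
Plan D vs Measure 1: 2 for Plan D, 13 for Measure 1 — Measure 1 by 13–2.
Plan D vs Option III: Plan D wins 8–7.
Plan E vs Measure 1: 7 to 8, Measure 1.
Plan E vs Option III: Plan E wins 13–2.
Measure 1–Option III: Measure 1 13–2.
Only Option IV has no wins; Option IV is the Condorcet loser.

Option IV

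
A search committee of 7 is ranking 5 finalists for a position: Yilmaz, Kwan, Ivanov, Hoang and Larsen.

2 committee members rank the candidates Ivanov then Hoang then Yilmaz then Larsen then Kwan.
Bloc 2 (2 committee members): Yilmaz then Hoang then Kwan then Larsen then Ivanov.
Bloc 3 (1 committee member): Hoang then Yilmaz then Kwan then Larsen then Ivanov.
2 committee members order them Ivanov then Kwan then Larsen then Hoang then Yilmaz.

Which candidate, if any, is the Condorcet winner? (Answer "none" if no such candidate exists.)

Check each pair by majority over 7 ballots:
Yilmaz–Kwan: Yilmaz 5–2.
Yilmaz vs Ivanov: Ivanov, 4–3.
Yilmaz–Hoang: Hoang 5–2.
Yilmaz–Larsen: Yilmaz 5–2.
Kwan–Ivanov: Ivanov 4–3.
Kwan vs Hoang: Hoang, 5–2.
Kwan–Larsen: Kwan 5–2.
Ivanov–Hoang: Ivanov 4–3.
Ivanov–Larsen: Ivanov 4–3.
Hoang–Larsen: Hoang 5–2.
Ivanov defeats every rival head-to-head and is the Condorcet winner.

Ivanov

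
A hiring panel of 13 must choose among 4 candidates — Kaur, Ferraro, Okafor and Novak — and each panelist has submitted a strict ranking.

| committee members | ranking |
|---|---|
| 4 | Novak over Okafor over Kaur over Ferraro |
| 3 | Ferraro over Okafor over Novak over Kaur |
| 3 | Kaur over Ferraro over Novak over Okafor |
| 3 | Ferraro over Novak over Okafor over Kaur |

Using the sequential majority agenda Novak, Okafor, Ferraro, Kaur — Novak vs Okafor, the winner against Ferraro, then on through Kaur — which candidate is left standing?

Kaur

Round 1: Novak vs Okafor — 10–3, Novak advances.
Round 2: Novak vs Ferraro — 4–9, Ferraro advances.
Round 3: Ferraro vs Kaur — 6–7, Kaur advances.
The agenda winner is Kaur.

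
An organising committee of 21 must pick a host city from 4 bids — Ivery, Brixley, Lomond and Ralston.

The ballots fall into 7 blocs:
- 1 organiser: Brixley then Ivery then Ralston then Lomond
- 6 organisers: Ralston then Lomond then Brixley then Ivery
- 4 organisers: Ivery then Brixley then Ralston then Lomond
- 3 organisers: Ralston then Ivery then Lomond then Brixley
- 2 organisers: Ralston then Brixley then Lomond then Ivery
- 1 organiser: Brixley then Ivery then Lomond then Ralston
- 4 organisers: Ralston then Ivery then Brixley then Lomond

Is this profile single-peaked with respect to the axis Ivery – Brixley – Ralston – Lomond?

Axis positions: Ivery=1, Brixley=2, Ralston=3, Lomond=4.
Bloc 1 (peak Brixley at position 2): ranking walks positions 2-1-3-4, expanding outward from the peak — single-peaked.
Bloc 2 (peak Ralston at position 3): ranking walks positions 3-4-2-1, expanding outward from the peak — single-peaked.
Bloc 3 (peak Ivery at position 1): ranking walks positions 1-2-3-4, expanding outward from the peak — single-peaked.
Bloc 4: ranking walks positions 3-1-4-2; Ivery is ranked above Brixley even though Brixley lies between Ivery and the peak Ralston on the axis — preferences dip and rise again. Not single-peaked.
Bloc 5 (peak Ralston at position 3): ranking walks positions 3-2-4-1, expanding outward from the peak — single-peaked.
Bloc 6: ranking walks positions 2-1-4-3; Lomond is ranked above Ralston even though Ralston lies between Lomond and the peak Brixley on the axis — preferences dip and rise again. Not single-peaked.
Bloc 7: ranking walks positions 3-1-2-4; Ivery is ranked above Brixley even though Brixley lies between Ivery and the peak Ralston on the axis — preferences dip and rise again. Not single-peaked.
Bloc 4 violates single-peakedness, so the profile is not single-peaked on this axis.

no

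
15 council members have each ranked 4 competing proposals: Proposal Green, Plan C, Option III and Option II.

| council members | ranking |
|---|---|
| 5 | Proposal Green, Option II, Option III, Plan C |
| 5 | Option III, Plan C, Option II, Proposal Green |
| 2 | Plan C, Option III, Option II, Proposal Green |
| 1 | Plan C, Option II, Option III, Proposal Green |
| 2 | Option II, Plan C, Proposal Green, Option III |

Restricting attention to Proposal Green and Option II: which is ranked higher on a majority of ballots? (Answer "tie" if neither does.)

Option II

Ballots ranking Proposal Green above Option II: 5.
Ballots ranking Option II above Proposal Green: 15 − 5 = 10.
Option II wins the head-to-head 10–5.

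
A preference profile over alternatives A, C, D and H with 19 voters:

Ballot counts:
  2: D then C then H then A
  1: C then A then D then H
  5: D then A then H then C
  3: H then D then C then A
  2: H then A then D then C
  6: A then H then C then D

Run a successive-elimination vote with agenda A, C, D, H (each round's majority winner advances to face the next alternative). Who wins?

H

Round 1: A vs C — 13–6, A advances.
Round 2: A vs D — 9–10, D advances.
Round 3: D vs H — 8–11, H advances.
The agenda winner is H.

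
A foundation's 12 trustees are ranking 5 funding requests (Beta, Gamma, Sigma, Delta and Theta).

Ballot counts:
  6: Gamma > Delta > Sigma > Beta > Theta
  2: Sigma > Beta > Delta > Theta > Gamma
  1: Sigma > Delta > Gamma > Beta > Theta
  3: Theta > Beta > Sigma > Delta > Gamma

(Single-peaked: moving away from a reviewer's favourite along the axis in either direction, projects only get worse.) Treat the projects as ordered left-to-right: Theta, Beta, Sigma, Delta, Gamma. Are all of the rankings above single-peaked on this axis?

Axis positions: Theta=1, Beta=2, Sigma=3, Delta=4, Gamma=5.
Ballot type 1 (peak Gamma at position 5): ranking walks positions 5-4-3-2-1, expanding outward from the peak — single-peaked.
Ballot type 2 (peak Sigma at position 3): ranking walks positions 3-2-4-1-5, expanding outward from the peak — single-peaked.
Ballot type 3 (peak Sigma at position 3): ranking walks positions 3-4-5-2-1, expanding outward from the peak — single-peaked.
Ballot type 4 (peak Theta at position 1): ranking walks positions 1-2-3-4-5, expanding outward from the peak — single-peaked.
Every ranking is single-peaked on this axis.

yes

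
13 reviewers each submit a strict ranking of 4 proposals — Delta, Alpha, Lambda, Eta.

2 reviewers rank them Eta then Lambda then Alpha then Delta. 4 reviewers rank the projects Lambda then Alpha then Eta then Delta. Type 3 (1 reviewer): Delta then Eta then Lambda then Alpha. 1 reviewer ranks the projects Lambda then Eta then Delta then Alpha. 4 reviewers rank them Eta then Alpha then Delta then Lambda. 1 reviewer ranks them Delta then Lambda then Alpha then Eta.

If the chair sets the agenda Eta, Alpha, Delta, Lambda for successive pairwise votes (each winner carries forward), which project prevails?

Round 1: Eta vs Alpha — 8–5, Eta advances.
Round 2: Eta vs Delta — 11–2, Eta advances.
Round 3: Eta vs Lambda — 7–6, Eta advances.
Eta survives the agenda.

Eta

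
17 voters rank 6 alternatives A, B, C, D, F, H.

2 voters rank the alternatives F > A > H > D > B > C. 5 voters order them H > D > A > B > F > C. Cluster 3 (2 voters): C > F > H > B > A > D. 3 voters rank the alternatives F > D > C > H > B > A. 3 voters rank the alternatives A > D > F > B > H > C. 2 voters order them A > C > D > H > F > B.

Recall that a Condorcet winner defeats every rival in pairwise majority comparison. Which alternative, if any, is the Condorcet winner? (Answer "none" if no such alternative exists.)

Check each pair by majority over 17 ballots:
A–B: A 12–5.
A vs C: A, 12–5.
A–D: A 9–8.
A–F: A 10–7.
A vs H: H wins 10–7.
B vs C: B preferred on 2+5+3 = 10 ballots; B wins 10–7.
B–D: D 15–2.
B vs F: F, 12–5.
B vs H: B is ranked higher on 3 ballots, H on 14. H wins 14–3.
C vs D: C is ranked higher on 2+2 = 4 ballots, D on 13. D wins 13–4.
C vs F: C is ranked higher on 2+2 = 4 ballots, F on 13. F wins 13–4.
C vs H: C preferred on 2+3+2 = 7 ballots; H wins 10–7.
D vs F: 10 to 7, D.
D–H: H 9–8.
F vs H: F wins 10–7.
No alternative is unbeaten: A loses to H; B loses to A; C loses to A; D loses to A; F loses to A; H loses to F. In particular A → F → H → A is a majority cycle — no Condorcet winner exists.

none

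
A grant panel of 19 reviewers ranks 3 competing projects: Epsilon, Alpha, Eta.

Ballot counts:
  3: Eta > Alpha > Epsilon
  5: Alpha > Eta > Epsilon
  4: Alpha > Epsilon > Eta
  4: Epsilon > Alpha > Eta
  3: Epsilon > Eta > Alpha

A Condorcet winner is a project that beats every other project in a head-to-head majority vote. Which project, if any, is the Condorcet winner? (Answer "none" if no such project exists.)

Alpha

Head-to-head results (19 reviewers):
Epsilon vs Alpha: 4+3 = 7 for Epsilon, 12 for Alpha — Alpha by 12–7.
Epsilon vs Eta: 4+4+3 = 11 for Epsilon, 8 for Eta — Epsilon by 11–8.
Alpha vs Eta: Alpha preferred on 5+4+4 = 13 ballots; Alpha wins 13–6.
Alpha wins every pairwise contest, so Alpha is the Condorcet winner.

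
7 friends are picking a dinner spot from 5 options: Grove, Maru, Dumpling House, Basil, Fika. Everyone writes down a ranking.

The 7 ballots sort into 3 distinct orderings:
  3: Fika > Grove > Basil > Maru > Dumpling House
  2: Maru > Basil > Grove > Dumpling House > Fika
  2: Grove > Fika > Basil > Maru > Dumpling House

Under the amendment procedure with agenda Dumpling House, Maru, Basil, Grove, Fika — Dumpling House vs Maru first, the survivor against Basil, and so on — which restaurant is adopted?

Grove

Round 1: Dumpling House vs Maru — 0–7, Maru advances.
Round 2: Maru vs Basil — 2–5, Basil advances.
Round 3: Basil vs Grove — 2–5, Grove advances.
Round 4: Grove vs Fika — 4–3, Grove advances.
Grove survives the agenda.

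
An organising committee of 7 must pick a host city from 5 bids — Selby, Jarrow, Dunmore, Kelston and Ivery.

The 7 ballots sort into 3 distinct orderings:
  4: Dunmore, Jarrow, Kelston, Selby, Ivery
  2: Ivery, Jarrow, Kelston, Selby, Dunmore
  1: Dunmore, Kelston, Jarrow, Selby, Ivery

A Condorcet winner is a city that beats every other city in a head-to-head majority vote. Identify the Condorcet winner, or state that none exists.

Dunmore

Pairwise majorities:
Selby vs Jarrow: Selby is ranked higher on 0 ballots, Jarrow on 7. Jarrow wins 7–0.
Selby vs Dunmore: 2 for Selby, 5 for Dunmore — Dunmore by 5–2.
Selby vs Kelston: Selby is ranked higher on 0 ballots, Kelston on 7. Kelston wins 7–0.
Selby vs Ivery: 4+1 = 5 for Selby, 2 for Ivery — Selby by 5–2.
Jarrow vs Dunmore: 2 for Jarrow, 5 for Dunmore — Dunmore by 5–2.
Jarrow vs Kelston: 4+2 = 6 for Jarrow, 1 for Kelston — Jarrow by 6–1.
Jarrow vs Ivery: 4+1 = 5 for Jarrow, 2 for Ivery — Jarrow by 5–2.
Dunmore vs Kelston: Dunmore is ranked higher on 4+1 = 5 ballots, Kelston on 2. Dunmore wins 5–2.
Dunmore vs Ivery: 5 to 2, Dunmore.
Kelston vs Ivery: Kelston preferred on 4+1 = 5 ballots; Kelston wins 5–2.
Dunmore beats each of Selby, Jarrow, Kelston, Ivery — Dunmore is the Condorcet winner.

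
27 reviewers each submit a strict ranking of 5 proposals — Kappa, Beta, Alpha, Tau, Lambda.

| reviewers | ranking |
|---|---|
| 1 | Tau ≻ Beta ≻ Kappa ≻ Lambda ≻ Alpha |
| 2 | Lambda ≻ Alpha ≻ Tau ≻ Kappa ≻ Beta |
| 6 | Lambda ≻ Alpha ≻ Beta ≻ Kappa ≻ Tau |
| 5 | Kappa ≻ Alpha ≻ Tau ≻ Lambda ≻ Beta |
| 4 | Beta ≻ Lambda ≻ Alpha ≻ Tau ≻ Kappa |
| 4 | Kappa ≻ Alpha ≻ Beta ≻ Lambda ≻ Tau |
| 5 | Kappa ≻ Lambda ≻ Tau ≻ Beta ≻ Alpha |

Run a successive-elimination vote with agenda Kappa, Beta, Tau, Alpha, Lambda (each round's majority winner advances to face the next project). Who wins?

Kappa

Round 1: Kappa vs Beta — 16–11, Kappa advances.
Round 2: Kappa vs Tau — 20–7, Kappa advances.
Round 3: Kappa vs Alpha — 15–12, Kappa advances.
Round 4: Kappa vs Lambda — 15–12, Kappa advances.
The agenda winner is Kappa.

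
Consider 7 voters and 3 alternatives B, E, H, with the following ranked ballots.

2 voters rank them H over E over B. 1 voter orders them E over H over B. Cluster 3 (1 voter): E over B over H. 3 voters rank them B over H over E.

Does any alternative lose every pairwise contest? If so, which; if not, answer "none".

none

Head-to-head results (7 voters):
B vs E: B preferred on 3 ballots; E wins 4–3.
B vs H: B preferred on 1+3 = 4 ballots; B wins 4–3.
E vs H: 1+1 = 2 for E, 5 for H — H by 5–2.
No alternative is winless: B beats H; E beats B; H beats E. There is no Condorcet loser.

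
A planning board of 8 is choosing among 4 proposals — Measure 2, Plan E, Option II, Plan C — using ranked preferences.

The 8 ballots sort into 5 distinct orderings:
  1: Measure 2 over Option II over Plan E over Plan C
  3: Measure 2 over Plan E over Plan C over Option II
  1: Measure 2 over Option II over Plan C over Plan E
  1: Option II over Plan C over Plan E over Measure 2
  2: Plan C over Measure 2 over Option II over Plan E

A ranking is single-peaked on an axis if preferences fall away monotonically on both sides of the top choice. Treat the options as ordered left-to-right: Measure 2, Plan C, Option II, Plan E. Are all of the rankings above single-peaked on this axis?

Axis positions: Measure 2=1, Plan C=2, Option II=3, Plan E=4.
Type 1: ranking walks positions 1-3-4-2; Option II is ranked above Plan C even though Plan C lies between Option II and the peak Measure 2 on the axis — preferences dip and rise again. Not single-peaked.
Type 2: ranking walks positions 1-4-2-3; Plan E is ranked above Plan C even though Plan C lies between Plan E and the peak Measure 2 on the axis — preferences dip and rise again. Not single-peaked.
Type 3: ranking walks positions 1-3-2-4; Option II is ranked above Plan C even though Plan C lies between Option II and the peak Measure 2 on the axis — preferences dip and rise again. Not single-peaked.
Type 4 (peak Option II at position 3): ranking walks positions 3-2-4-1, expanding outward from the peak — single-peaked.
Type 5 (peak Plan C at position 2): ranking walks positions 2-1-3-4, expanding outward from the peak — single-peaked.
Type 1 violates single-peakedness, so the profile is not single-peaked on this axis.

no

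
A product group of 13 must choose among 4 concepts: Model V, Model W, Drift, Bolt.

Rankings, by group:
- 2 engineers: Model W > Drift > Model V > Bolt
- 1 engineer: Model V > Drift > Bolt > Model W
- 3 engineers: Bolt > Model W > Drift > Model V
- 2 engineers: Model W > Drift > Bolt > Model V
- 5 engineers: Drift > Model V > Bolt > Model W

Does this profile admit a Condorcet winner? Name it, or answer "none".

none

Check each pair by majority over 13 ballots:
Model V vs Model W: Model V preferred on 1+5 = 6 ballots; Model W wins 7–6.
Model V vs Drift: Model V preferred on 1 ballot; Drift wins 12–1.
Model V vs Bolt: 8 to 5, Model V.
Model W vs Drift: Model W is ranked higher on 2+3+2 = 7 ballots, Drift on 6. Model W wins 7–6.
Model W vs Bolt: 2+2 = 4 for Model W, 9 for Bolt — Bolt by 9–4.
Drift vs Bolt: 2+1+2+5 = 10 for Drift, 3 for Bolt — Drift by 10–3.
Every design loses at least once (Model V loses to Model W; Model W loses to Bolt; Drift loses to Model W; Bolt loses to Model V). The majority relation contains the cycle Model V → Bolt → Model W → Model V, so there is no Condorcet winner.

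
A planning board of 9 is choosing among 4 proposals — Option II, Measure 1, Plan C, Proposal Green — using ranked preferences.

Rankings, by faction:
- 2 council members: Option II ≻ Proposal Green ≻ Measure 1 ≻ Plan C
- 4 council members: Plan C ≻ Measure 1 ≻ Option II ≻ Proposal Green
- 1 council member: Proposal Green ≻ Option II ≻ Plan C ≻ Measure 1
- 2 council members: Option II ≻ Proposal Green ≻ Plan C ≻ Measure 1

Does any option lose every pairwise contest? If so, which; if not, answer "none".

Measure 1

Pairwise majorities:
Option II vs Measure 1: 5 to 4, Option II.
Option II vs Plan C: Option II wins 5–4.
Option II–Proposal Green: Option II 8–1.
Measure 1–Plan C: Plan C 7–2.
Measure 1 vs Proposal Green: 4 for Measure 1, 5 for Proposal Green — Proposal Green by 5–4.
Plan C vs Proposal Green: 4 to 5, Proposal Green.
Only Measure 1 has no wins; Measure 1 is the Condorcet loser.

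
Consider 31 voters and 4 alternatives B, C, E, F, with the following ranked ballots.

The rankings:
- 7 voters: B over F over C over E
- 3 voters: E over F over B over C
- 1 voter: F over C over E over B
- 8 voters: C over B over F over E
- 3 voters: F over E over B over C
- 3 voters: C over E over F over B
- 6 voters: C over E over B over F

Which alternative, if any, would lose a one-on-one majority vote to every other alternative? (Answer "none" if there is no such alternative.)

none

Pairwise majorities:
B–C: C 18–13.
B vs E: 7+8 = 15 for B, 16 for E — E by 16–15.
B vs F: 7+8+6 = 21 for B, 10 for F — B by 21–10.
C vs E: 25 to 6, C.
C vs F: C is ranked higher on 8+3+6 = 17 ballots, F on 14. C wins 17–14.
E vs F: E is ranked higher on 3+3+6 = 12 ballots, F on 19. F wins 19–12.
Each alternative has at least one pairwise win (B beats F; C beats B; E beats B; F beats E) — no Condorcet loser.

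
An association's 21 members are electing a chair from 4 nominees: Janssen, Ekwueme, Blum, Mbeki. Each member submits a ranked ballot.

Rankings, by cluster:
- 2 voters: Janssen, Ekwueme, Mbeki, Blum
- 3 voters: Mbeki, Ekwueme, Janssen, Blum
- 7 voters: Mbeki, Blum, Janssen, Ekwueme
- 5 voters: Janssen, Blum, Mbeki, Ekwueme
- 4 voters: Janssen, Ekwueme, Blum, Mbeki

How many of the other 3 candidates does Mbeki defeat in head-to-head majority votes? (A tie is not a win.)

Mbeki against each rival (21 voters):
Mbeki vs Janssen: Mbeki preferred on 3+7 = 10 ballots; Janssen wins 11–10.
Mbeki vs Ekwueme: 3+7+5 = 15 for Mbeki, 6 for Ekwueme — Mbeki by 15–6.
Mbeki vs Blum: Mbeki is ranked higher on 2+3+7 = 12 ballots, Blum on 9. Mbeki wins 12–9.
Mbeki beats Ekwueme, Blum; loses to Janssen — 2 pairwise wins.

2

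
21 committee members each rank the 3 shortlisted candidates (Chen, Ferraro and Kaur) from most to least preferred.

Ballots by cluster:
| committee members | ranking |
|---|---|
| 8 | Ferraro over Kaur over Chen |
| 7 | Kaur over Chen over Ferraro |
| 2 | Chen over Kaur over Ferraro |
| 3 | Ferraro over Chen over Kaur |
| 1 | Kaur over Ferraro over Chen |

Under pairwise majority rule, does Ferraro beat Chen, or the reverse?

Ballots ranking Ferraro above Chen: 8 + 3 + 1 = 12.
Ballots ranking Chen above Ferraro: 21 − 12 = 9.
Ferraro wins the head-to-head 12–9.

Ferraro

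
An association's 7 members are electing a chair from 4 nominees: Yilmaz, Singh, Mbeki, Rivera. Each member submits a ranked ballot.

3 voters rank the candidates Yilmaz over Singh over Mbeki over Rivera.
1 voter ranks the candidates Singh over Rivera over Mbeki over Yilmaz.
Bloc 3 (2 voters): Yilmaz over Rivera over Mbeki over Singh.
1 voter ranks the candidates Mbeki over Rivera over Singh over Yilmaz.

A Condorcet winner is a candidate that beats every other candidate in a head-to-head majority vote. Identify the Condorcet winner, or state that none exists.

Yilmaz

Head-to-head results (7 voters):
Yilmaz vs Singh: Yilmaz preferred on 3+2 = 5 ballots; Yilmaz wins 5–2.
Yilmaz vs Mbeki: Yilmaz preferred on 3+2 = 5 ballots; Yilmaz wins 5–2.
Yilmaz vs Rivera: 5 to 2, Yilmaz.
Singh vs Mbeki: 3+1 = 4 for Singh, 3 for Mbeki — Singh by 4–3.
Singh vs Rivera: 3+1 = 4 for Singh, 3 for Rivera — Singh by 4–3.
Mbeki vs Rivera: 3+1 = 4 for Mbeki, 3 for Rivera — Mbeki by 4–3.
Only Yilmaz has no losses; Yilmaz is the Condorcet winner.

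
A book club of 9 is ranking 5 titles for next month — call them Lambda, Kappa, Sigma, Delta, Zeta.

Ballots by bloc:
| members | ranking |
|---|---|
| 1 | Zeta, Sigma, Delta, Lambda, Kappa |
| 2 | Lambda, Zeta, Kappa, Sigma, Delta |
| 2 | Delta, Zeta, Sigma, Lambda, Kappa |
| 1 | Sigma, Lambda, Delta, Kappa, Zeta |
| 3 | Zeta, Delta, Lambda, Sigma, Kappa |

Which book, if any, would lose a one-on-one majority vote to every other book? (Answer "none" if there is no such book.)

Kappa

Head-to-head results (9 members):
Lambda–Kappa: Lambda 9–0.
Lambda vs Sigma: Lambda, 5–4.
Lambda vs Delta: Delta, 6–3.
Lambda vs Zeta: Zeta, 6–3.
Kappa vs Sigma: Sigma wins 7–2.
Kappa vs Delta: Delta, 7–2.
Kappa–Zeta: Zeta 8–1.
Sigma vs Delta: 1+2+1 = 4 for Sigma, 5 for Delta — Delta by 5–4.
Sigma vs Zeta: Sigma is ranked higher on 1 ballot, Zeta on 8. Zeta wins 8–1.
Delta vs Zeta: Delta preferred on 2+1 = 3 ballots; Zeta wins 6–3.
Kappa loses to every other book — it is the Condorcet loser.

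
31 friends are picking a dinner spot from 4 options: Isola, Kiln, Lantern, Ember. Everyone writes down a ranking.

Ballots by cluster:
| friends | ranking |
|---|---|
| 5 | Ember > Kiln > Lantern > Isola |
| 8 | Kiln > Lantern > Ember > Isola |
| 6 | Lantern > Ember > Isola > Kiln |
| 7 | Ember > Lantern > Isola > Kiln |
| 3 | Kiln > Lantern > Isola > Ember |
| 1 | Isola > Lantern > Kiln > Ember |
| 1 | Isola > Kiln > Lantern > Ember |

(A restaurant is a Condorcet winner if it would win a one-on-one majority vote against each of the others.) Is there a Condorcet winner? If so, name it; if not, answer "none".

none

Head-to-head results (31 friends):
Isola vs Kiln: 6+7+1+1 = 15 for Isola, 16 for Kiln — Kiln by 16–15.
Isola vs Lantern: 2 to 29, Lantern.
Isola vs Ember: Isola preferred on 3+1+1 = 5 ballots; Ember wins 26–5.
Kiln vs Lantern: Kiln preferred on 5+8+3+1 = 17 ballots; Kiln wins 17–14.
Kiln vs Ember: Kiln preferred on 8+3+1+1 = 13 ballots; Ember wins 18–13.
Lantern vs Ember: 19 to 12, Lantern.
Every restaurant loses at least once (Isola loses to Kiln; Kiln loses to Ember; Lantern loses to Kiln; Ember loses to Lantern). The majority relation contains the cycle Kiln > Lantern > Ember > Kiln, so there is no Condorcet winner.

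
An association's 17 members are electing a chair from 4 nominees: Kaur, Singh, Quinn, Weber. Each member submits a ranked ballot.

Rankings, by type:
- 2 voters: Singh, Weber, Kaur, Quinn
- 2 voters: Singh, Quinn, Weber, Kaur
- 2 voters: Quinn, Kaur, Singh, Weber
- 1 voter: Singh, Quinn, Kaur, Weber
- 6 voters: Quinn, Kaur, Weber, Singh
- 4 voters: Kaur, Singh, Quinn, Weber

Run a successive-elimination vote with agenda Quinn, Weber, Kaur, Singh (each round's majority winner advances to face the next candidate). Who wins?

Singh

Round 1: Quinn vs Weber — 15–2, Quinn advances.
Round 2: Quinn vs Kaur — 11–6, Quinn advances.
Round 3: Quinn vs Singh — 8–9, Singh advances.
Singh survives the agenda.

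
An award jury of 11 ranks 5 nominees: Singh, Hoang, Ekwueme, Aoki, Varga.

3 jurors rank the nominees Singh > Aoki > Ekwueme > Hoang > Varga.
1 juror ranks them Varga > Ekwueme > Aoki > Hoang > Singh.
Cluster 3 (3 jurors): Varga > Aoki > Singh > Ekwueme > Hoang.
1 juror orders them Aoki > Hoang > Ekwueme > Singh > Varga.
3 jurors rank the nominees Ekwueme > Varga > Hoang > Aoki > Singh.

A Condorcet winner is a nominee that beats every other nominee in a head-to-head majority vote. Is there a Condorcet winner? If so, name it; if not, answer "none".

Check each pair by majority over 11 ballots:
Singh vs Hoang: 3+3 = 6 for Singh, 5 for Hoang — Singh by 6–5.
Singh vs Ekwueme: 3+3 = 6 for Singh, 5 for Ekwueme — Singh by 6–5.
Singh vs Aoki: Aoki wins 8–3.
Singh vs Varga: 4 to 7, Varga.
Hoang vs Ekwueme: Ekwueme wins 10–1.
Hoang vs Aoki: Aoki wins 8–3.
Hoang vs Varga: Varga wins 7–4.
Ekwueme vs Aoki: Ekwueme preferred on 1+3 = 4 ballots; Aoki wins 7–4.
Ekwueme vs Varga: Ekwueme preferred on 3+1+3 = 7 ballots; Ekwueme wins 7–4.
Aoki vs Varga: Varga wins 7–4.
No nominee is unbeaten: Singh loses to Aoki; Hoang loses to Singh; Ekwueme loses to Singh; Aoki loses to Varga; Varga loses to Ekwueme. In particular Singh → Ekwueme → Varga → Singh is a majority cycle — no Condorcet winner exists.

none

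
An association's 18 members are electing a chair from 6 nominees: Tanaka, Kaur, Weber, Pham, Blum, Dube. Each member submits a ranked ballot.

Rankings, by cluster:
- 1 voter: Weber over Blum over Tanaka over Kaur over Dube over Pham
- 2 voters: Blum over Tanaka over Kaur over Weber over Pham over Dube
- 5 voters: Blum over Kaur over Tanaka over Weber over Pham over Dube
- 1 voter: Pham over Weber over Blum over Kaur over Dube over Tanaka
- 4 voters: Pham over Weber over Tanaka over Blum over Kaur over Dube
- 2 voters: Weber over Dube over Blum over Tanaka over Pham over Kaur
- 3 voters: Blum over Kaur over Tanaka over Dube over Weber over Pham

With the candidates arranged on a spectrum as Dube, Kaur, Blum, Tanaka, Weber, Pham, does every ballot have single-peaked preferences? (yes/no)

Axis positions: Dube=1, Kaur=2, Blum=3, Tanaka=4, Weber=5, Pham=6.
Cluster 1: ranking walks positions 5-3-4-2-1-6; Blum is ranked above Tanaka even though Tanaka lies between Blum and the peak Weber on the axis — preferences dip and rise again. Not single-peaked.
Cluster 2 (peak Blum at position 3): ranking walks positions 3-4-2-5-6-1, expanding outward from the peak — single-peaked.
Cluster 3 (peak Blum at position 3): ranking walks positions 3-2-4-5-6-1, expanding outward from the peak — single-peaked.
Cluster 4: ranking walks positions 6-5-3-2-1-4; Blum is ranked above Tanaka even though Tanaka lies between Blum and the peak Pham on the axis — preferences dip and rise again. Not single-peaked.
Cluster 5 (peak Pham at position 6): ranking walks positions 6-5-4-3-2-1, expanding outward from the peak — single-peaked.
Cluster 6: ranking walks positions 5-1-3-4-6-2; Dube is ranked above Tanaka even though Tanaka lies between Dube and the peak Weber on the axis — preferences dip and rise again. Not single-peaked.
Cluster 7 (peak Blum at position 3): ranking walks positions 3-2-4-1-5-6, expanding outward from the peak — single-peaked.
Cluster 1 violates single-peakedness, so the profile is not single-peaked on this axis.

no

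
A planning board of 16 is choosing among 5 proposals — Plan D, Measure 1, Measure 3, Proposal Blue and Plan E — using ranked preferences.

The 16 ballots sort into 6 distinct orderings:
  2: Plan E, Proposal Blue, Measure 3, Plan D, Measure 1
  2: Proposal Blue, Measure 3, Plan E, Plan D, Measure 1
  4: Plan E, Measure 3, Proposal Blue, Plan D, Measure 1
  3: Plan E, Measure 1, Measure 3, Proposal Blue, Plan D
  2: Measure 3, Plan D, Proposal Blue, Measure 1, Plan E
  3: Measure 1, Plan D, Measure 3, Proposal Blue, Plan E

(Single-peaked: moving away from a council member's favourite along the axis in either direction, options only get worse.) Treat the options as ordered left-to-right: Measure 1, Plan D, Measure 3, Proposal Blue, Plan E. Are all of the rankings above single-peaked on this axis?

no

Axis positions: Measure 1=1, Plan D=2, Measure 3=3, Proposal Blue=4, Plan E=5.
Faction 1 (peak Plan E at position 5): ranking walks positions 5-4-3-2-1, expanding outward from the peak — single-peaked.
Faction 2 (peak Proposal Blue at position 4): ranking walks positions 4-3-5-2-1, expanding outward from the peak — single-peaked.
Faction 3: ranking walks positions 5-3-4-2-1; Measure 3 is ranked above Proposal Blue even though Proposal Blue lies between Measure 3 and the peak Plan E on the axis — preferences dip and rise again. Not single-peaked.
Faction 4: ranking walks positions 5-1-3-4-2; Measure 1 is ranked above Proposal Blue even though Proposal Blue lies between Measure 1 and the peak Plan E on the axis — preferences dip and rise again. Not single-peaked.
Faction 5 (peak Measure 3 at position 3): ranking walks positions 3-2-4-1-5, expanding outward from the peak — single-peaked.
Faction 6 (peak Measure 1 at position 1): ranking walks positions 1-2-3-4-5, expanding outward from the peak — single-peaked.
Faction 3 violates single-peakedness, so the profile is not single-peaked on this axis.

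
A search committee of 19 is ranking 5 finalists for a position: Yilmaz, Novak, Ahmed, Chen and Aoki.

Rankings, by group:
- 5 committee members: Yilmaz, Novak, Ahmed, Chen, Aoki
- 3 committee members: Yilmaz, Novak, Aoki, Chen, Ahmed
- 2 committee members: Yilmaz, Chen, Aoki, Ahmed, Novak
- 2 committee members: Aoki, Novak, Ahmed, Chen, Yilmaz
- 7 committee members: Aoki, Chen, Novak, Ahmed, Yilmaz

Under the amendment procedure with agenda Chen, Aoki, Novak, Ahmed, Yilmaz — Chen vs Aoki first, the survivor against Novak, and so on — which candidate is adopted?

Round 1: Chen vs Aoki — 7–12, Aoki advances.
Round 2: Aoki vs Novak — 11–8, Aoki advances.
Round 3: Aoki vs Ahmed — 14–5, Aoki advances.
Round 4: Aoki vs Yilmaz — 9–10, Yilmaz advances.
The agenda winner is Yilmaz.

Yilmaz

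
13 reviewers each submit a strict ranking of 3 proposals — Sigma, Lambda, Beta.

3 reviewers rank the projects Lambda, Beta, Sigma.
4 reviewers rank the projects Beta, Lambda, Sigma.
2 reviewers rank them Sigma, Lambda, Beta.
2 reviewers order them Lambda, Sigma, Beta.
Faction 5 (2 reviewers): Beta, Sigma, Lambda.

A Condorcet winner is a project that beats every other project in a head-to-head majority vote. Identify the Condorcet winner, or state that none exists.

Lambda

Check each pair by majority over 13 ballots:
Sigma vs Lambda: Lambda wins 9–4.
Sigma vs Beta: Sigma is ranked higher on 2+2 = 4 ballots, Beta on 9. Beta wins 9–4.
Lambda vs Beta: 7 to 6, Lambda.
Lambda beats each of Sigma, Beta — Lambda is the Condorcet winner.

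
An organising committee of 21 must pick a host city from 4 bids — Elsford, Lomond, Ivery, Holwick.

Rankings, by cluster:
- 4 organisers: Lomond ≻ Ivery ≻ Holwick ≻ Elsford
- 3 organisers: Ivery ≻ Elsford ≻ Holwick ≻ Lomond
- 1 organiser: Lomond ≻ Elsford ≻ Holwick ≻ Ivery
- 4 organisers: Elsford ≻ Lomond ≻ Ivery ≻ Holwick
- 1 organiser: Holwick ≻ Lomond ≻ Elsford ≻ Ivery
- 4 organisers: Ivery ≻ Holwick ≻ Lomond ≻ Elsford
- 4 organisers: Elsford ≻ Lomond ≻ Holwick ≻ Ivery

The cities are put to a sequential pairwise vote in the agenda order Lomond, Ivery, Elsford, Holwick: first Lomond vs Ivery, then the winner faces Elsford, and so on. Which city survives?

Round 1: Lomond vs Ivery — 14–7, Lomond advances.
Round 2: Lomond vs Elsford — 10–11, Elsford advances.
Round 3: Elsford vs Holwick — 12–9, Elsford advances.
The agenda winner is Elsford.

Elsford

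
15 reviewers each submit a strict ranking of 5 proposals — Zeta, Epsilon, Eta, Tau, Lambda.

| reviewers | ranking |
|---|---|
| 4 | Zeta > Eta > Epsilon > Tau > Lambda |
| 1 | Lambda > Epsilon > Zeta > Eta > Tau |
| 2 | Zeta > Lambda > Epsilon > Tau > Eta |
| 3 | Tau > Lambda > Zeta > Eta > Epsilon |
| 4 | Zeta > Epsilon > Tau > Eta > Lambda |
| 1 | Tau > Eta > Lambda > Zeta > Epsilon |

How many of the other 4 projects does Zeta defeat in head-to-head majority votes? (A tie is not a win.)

4

Zeta against each rival (15 reviewers):
Zeta vs Epsilon: 14 to 1, Zeta.
Zeta vs Eta: Zeta preferred on 4+1+2+3+4 = 14 ballots; Zeta wins 14–1.
Zeta vs Tau: Zeta wins 11–4.
Zeta vs Lambda: Zeta is ranked higher on 4+2+4 = 10 ballots, Lambda on 5. Zeta wins 10–5.
Zeta beats Epsilon, Eta, Tau, Lambda — 4 pairwise wins.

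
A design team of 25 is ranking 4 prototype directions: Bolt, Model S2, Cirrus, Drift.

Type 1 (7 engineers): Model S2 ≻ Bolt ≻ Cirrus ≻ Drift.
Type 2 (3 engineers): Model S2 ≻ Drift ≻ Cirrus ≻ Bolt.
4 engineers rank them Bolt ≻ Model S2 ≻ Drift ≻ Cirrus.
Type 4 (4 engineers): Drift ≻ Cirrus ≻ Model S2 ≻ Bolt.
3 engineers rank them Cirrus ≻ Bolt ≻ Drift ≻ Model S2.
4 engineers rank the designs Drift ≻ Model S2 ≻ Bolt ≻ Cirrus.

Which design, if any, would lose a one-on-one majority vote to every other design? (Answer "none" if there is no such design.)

Cirrus

Head-to-head results (25 engineers):
Bolt vs Model S2: 7 to 18, Model S2.
Bolt vs Cirrus: Bolt, 15–10.
Bolt vs Drift: Bolt wins 14–11.
Model S2 vs Cirrus: 18 to 7, Model S2.
Model S2 vs Drift: Model S2 is ranked higher on 7+3+4 = 14 ballots, Drift on 11. Model S2 wins 14–11.
Cirrus vs Drift: Cirrus is ranked higher on 7+3 = 10 ballots, Drift on 15. Drift wins 15–10.
Cirrus is beaten in every head-to-head and is the Condorcet loser.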